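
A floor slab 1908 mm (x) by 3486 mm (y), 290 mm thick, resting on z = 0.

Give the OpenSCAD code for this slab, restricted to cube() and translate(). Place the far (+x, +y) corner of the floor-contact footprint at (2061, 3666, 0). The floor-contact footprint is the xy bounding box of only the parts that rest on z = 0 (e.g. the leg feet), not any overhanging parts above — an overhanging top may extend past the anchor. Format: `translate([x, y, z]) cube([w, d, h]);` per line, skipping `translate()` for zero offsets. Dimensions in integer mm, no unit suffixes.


translate([153, 180, 0]) cube([1908, 3486, 290]);


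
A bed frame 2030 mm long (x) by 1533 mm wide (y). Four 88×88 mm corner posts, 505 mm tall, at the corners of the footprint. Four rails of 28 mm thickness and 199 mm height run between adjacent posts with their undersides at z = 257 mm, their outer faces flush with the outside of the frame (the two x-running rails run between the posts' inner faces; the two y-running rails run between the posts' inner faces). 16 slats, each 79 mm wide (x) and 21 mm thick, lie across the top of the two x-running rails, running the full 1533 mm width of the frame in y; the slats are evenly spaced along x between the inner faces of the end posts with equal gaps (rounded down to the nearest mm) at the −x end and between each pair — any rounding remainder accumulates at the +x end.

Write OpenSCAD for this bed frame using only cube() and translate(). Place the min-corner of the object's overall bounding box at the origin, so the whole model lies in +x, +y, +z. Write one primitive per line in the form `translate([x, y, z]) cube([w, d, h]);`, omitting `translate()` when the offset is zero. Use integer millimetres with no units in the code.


cube([88, 88, 505]);
translate([0, 1445, 0]) cube([88, 88, 505]);
translate([1942, 0, 0]) cube([88, 88, 505]);
translate([1942, 1445, 0]) cube([88, 88, 505]);
translate([88, 0, 257]) cube([1854, 28, 199]);
translate([88, 1505, 257]) cube([1854, 28, 199]);
translate([0, 88, 257]) cube([28, 1357, 199]);
translate([2002, 88, 257]) cube([28, 1357, 199]);
translate([122, 0, 456]) cube([79, 1533, 21]);
translate([235, 0, 456]) cube([79, 1533, 21]);
translate([348, 0, 456]) cube([79, 1533, 21]);
translate([461, 0, 456]) cube([79, 1533, 21]);
translate([574, 0, 456]) cube([79, 1533, 21]);
translate([687, 0, 456]) cube([79, 1533, 21]);
translate([800, 0, 456]) cube([79, 1533, 21]);
translate([913, 0, 456]) cube([79, 1533, 21]);
translate([1026, 0, 456]) cube([79, 1533, 21]);
translate([1139, 0, 456]) cube([79, 1533, 21]);
translate([1252, 0, 456]) cube([79, 1533, 21]);
translate([1365, 0, 456]) cube([79, 1533, 21]);
translate([1478, 0, 456]) cube([79, 1533, 21]);
translate([1591, 0, 456]) cube([79, 1533, 21]);
translate([1704, 0, 456]) cube([79, 1533, 21]);
translate([1817, 0, 456]) cube([79, 1533, 21]);


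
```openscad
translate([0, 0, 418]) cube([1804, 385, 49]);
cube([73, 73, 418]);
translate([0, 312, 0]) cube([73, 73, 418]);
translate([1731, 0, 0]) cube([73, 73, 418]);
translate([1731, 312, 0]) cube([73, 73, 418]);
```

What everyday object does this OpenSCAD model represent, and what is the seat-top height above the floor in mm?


A bench. The seat-top height is 467 mm.

A long slab on four corner posts — a bench. The slab sits at z = 418 with thickness 49, so the top is 418 + 49 = 467 mm.


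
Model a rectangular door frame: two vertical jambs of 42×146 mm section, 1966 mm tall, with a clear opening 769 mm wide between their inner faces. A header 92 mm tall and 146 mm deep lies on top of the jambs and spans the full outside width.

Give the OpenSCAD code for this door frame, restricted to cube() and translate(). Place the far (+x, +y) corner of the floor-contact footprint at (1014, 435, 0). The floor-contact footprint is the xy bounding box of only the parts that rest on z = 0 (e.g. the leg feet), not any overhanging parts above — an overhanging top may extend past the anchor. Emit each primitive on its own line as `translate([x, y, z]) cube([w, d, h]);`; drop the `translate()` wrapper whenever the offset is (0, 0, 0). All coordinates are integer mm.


translate([161, 289, 0]) cube([42, 146, 1966]);
translate([972, 289, 0]) cube([42, 146, 1966]);
translate([161, 289, 1966]) cube([853, 146, 92]);


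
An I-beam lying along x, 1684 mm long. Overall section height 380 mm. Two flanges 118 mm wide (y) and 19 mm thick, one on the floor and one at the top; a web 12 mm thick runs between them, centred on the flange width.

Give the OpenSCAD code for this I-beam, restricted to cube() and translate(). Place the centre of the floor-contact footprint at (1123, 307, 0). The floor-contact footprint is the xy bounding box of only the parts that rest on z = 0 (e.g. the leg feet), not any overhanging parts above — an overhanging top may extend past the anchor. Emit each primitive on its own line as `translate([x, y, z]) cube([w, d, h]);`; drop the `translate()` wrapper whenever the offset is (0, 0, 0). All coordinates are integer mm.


translate([281, 248, 0]) cube([1684, 118, 19]);
translate([281, 301, 19]) cube([1684, 12, 342]);
translate([281, 248, 361]) cube([1684, 118, 19]);


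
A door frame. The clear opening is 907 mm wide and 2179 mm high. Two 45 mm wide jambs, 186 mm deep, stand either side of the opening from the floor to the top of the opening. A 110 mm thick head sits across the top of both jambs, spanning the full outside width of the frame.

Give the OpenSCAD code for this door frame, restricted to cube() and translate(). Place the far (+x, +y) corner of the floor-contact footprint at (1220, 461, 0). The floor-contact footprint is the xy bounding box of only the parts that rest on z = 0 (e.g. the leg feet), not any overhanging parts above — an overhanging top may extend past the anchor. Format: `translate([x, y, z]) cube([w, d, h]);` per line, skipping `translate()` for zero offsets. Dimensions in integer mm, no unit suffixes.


translate([223, 275, 0]) cube([45, 186, 2179]);
translate([1175, 275, 0]) cube([45, 186, 2179]);
translate([223, 275, 2179]) cube([997, 186, 110]);


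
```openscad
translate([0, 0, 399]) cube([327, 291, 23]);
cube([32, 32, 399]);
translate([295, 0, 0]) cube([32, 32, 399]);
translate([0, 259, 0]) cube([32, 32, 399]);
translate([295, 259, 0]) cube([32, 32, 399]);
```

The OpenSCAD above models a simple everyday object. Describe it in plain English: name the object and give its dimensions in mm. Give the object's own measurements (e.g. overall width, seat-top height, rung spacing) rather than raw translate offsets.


A four-legged stool. The seat is a 327×291×23 mm slab whose top surface is at z = 422 mm; four square legs, each 32×32 mm in cross-section, run from the floor (z = 0) to the underside of the seat, each flush with a corner of the seat.


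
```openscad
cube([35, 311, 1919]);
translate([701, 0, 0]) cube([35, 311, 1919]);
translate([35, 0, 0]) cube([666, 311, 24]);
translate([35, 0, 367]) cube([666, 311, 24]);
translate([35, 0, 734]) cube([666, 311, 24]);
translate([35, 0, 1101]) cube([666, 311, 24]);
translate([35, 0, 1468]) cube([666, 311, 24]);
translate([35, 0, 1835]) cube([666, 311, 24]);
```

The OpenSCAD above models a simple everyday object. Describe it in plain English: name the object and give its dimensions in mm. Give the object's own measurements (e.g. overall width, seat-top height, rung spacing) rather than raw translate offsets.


An open bookshelf. Two side panels, each 35 mm thick, 311 mm deep and 1919 mm tall, stand 736 mm apart (outside-to-outside). Between them sit 6 shelves, each 24 mm thick and 311 mm deep, spanning the full gap between the sides. The bottom shelf rests on the floor (its underside at z = 0) and the clear gap between one shelf's top and the next shelf's underside is 343 mm.


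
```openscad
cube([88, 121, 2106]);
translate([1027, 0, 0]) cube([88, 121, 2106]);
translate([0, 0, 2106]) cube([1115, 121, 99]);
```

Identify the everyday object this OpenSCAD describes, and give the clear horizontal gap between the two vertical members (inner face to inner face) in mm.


A door frame. The clear opening width is 939 mm.

Two 2106 mm tall posts with a header on top — a door frame. The left jamb is 88 mm wide at x = 0; the right jamb starts at x = 1027. The clear opening is 1027 − 88 = 939 mm.


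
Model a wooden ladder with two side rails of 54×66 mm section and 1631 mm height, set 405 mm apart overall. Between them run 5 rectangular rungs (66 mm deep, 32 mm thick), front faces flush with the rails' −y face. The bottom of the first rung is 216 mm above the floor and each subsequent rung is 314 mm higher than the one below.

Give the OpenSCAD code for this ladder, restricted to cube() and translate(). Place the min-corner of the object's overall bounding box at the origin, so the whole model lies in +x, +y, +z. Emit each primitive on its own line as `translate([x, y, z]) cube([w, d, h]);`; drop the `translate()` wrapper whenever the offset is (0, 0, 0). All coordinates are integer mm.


cube([54, 66, 1631]);
translate([351, 0, 0]) cube([54, 66, 1631]);
translate([54, 0, 216]) cube([297, 66, 32]);
translate([54, 0, 530]) cube([297, 66, 32]);
translate([54, 0, 844]) cube([297, 66, 32]);
translate([54, 0, 1158]) cube([297, 66, 32]);
translate([54, 0, 1472]) cube([297, 66, 32]);


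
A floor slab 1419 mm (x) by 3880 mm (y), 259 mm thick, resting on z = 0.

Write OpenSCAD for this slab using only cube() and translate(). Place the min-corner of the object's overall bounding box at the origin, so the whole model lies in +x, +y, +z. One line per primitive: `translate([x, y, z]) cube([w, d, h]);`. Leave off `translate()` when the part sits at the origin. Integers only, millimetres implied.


cube([1419, 3880, 259]);


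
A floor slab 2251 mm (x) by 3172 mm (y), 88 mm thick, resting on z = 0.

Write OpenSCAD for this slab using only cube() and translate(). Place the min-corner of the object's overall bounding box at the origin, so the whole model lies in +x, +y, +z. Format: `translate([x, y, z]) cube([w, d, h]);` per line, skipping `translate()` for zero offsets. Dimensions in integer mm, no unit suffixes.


cube([2251, 3172, 88]);


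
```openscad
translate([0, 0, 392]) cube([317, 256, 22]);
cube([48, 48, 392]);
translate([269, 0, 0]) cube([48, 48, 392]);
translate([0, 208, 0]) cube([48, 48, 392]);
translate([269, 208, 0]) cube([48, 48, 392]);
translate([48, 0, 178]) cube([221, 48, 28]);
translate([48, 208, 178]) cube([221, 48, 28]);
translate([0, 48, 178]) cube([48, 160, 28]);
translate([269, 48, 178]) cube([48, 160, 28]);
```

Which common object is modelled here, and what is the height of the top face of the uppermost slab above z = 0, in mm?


A stool. The seat height is 414 mm.

A 317×256×22 slab at z = 392 on four corner posts — a stool. The seat top is 392 + 22 = 414 mm.


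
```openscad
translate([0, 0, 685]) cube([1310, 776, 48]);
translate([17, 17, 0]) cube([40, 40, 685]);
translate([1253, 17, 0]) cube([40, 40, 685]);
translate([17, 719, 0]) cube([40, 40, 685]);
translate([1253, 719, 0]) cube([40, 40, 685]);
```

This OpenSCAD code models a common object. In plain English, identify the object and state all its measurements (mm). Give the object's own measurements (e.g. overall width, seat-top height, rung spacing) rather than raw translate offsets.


A table: top 1310 mm (x) × 776 mm (y), 48 mm thick, upper face at z = 733 mm, on four 40×40 mm square legs, each inset 17 mm from the nearest pair of top edges from z = 0 to the bottom of the top.


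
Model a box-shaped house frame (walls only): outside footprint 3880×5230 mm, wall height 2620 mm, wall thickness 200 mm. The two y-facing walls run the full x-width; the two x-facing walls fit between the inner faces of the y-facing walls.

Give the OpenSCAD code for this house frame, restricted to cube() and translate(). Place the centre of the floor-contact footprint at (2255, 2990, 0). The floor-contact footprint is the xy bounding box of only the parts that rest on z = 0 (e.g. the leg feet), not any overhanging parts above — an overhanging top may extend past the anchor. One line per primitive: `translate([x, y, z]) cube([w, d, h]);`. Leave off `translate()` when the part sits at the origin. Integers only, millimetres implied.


translate([315, 375, 0]) cube([3880, 200, 2620]);
translate([315, 5405, 0]) cube([3880, 200, 2620]);
translate([315, 575, 0]) cube([200, 4830, 2620]);
translate([3995, 575, 0]) cube([200, 4830, 2620]);


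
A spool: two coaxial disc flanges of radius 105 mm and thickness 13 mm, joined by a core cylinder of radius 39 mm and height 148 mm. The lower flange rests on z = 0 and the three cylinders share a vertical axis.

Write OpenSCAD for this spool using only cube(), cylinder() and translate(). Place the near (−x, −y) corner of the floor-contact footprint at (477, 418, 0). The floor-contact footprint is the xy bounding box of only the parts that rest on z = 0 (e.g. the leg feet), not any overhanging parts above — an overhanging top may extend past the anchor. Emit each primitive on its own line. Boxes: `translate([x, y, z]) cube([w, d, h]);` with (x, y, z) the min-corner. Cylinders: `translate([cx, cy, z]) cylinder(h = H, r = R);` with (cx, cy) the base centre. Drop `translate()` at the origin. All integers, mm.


translate([582, 523, 0]) cylinder(h = 13, r = 105);
translate([582, 523, 13]) cylinder(h = 148, r = 39);
translate([582, 523, 161]) cylinder(h = 13, r = 105);


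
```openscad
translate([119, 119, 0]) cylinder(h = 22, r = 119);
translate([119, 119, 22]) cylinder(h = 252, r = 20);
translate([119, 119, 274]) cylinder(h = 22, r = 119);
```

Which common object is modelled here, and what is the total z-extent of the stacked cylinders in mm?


A spool. The overall height is 296 mm.

Three coaxial cylinders, large–small–large — a spool. Two 22 mm flanges and a 252 mm core give 22 + 252 + 22 = 296 mm.


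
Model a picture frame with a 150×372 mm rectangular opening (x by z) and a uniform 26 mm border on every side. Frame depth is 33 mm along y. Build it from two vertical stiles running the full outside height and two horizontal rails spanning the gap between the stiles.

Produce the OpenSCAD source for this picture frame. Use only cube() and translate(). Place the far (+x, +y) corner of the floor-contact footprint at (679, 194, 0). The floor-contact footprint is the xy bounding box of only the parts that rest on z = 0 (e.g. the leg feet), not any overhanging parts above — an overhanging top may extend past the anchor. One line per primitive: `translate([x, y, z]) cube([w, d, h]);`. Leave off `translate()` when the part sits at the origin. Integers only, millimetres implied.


translate([477, 161, 0]) cube([26, 33, 424]);
translate([653, 161, 0]) cube([26, 33, 424]);
translate([503, 161, 0]) cube([150, 33, 26]);
translate([503, 161, 398]) cube([150, 33, 26]);


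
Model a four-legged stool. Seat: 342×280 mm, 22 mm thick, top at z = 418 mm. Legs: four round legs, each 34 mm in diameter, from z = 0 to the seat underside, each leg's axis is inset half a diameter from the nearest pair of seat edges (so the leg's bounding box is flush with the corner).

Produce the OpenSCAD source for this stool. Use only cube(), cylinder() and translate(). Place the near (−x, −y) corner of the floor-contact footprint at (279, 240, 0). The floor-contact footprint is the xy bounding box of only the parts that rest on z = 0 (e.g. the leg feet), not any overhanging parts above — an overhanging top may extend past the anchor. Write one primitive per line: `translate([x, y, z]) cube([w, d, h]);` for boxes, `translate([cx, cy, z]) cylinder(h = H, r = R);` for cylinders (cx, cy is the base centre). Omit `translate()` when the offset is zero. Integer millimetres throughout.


translate([279, 240, 396]) cube([342, 280, 22]);
translate([296, 257, 0]) cylinder(h = 396, r = 17);
translate([604, 257, 0]) cylinder(h = 396, r = 17);
translate([296, 503, 0]) cylinder(h = 396, r = 17);
translate([604, 503, 0]) cylinder(h = 396, r = 17);


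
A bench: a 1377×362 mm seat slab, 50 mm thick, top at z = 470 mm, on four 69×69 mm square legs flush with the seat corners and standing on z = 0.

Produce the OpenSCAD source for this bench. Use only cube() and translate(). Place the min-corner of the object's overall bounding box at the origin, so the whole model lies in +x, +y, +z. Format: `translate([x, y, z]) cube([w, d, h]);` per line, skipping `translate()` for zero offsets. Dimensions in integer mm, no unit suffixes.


translate([0, 0, 420]) cube([1377, 362, 50]);
cube([69, 69, 420]);
translate([0, 293, 0]) cube([69, 69, 420]);
translate([1308, 0, 0]) cube([69, 69, 420]);
translate([1308, 293, 0]) cube([69, 69, 420]);


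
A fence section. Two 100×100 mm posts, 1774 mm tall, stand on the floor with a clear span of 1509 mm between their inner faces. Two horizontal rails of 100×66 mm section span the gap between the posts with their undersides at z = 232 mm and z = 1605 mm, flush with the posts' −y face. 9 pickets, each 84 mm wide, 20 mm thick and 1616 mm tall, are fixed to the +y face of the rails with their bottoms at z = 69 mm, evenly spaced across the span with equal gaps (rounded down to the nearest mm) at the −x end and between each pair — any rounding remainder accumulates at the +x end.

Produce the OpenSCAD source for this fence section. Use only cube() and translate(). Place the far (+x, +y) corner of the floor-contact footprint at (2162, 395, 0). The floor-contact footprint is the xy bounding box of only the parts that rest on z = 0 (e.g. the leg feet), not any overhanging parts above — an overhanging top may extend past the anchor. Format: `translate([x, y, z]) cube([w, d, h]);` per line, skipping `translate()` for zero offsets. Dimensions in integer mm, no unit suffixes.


translate([453, 295, 0]) cube([100, 100, 1774]);
translate([2062, 295, 0]) cube([100, 100, 1774]);
translate([553, 295, 232]) cube([1509, 100, 66]);
translate([553, 295, 1605]) cube([1509, 100, 66]);
translate([628, 395, 69]) cube([84, 20, 1616]);
translate([787, 395, 69]) cube([84, 20, 1616]);
translate([946, 395, 69]) cube([84, 20, 1616]);
translate([1105, 395, 69]) cube([84, 20, 1616]);
translate([1264, 395, 69]) cube([84, 20, 1616]);
translate([1423, 395, 69]) cube([84, 20, 1616]);
translate([1582, 395, 69]) cube([84, 20, 1616]);
translate([1741, 395, 69]) cube([84, 20, 1616]);
translate([1900, 395, 69]) cube([84, 20, 1616]);


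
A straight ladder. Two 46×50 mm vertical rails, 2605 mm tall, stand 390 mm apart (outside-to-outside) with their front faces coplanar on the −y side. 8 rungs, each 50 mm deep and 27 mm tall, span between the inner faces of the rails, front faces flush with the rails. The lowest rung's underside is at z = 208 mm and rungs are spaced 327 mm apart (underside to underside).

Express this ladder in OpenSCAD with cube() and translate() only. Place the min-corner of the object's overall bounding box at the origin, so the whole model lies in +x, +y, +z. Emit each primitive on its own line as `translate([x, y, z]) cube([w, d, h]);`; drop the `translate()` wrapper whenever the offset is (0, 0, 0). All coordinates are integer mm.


// rung span = 390 - 2*46 = 298
// rung[k] z = 208 + k*327
cube([46, 50, 2605]);
translate([344, 0, 0]) cube([46, 50, 2605]);
translate([46, 0, 208]) cube([298, 50, 27]);
translate([46, 0, 535]) cube([298, 50, 27]);
translate([46, 0, 862]) cube([298, 50, 27]);
translate([46, 0, 1189]) cube([298, 50, 27]);
translate([46, 0, 1516]) cube([298, 50, 27]);
translate([46, 0, 1843]) cube([298, 50, 27]);
translate([46, 0, 2170]) cube([298, 50, 27]);
translate([46, 0, 2497]) cube([298, 50, 27]);


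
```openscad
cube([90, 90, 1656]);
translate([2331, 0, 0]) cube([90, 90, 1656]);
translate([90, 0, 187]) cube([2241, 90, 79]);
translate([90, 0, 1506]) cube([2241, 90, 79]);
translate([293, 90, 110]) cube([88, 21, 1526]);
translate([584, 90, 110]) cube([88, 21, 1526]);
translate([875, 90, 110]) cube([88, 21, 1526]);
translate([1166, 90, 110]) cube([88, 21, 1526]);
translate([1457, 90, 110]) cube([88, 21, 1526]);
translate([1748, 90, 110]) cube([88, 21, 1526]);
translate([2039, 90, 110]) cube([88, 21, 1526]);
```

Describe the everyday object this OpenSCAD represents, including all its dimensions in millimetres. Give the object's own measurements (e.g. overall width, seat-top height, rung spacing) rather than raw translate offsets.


A fence section. Two 90×90 mm posts, 1656 mm tall, stand on the floor with a clear span of 2241 mm between their inner faces. Two horizontal rails of 90×79 mm section span the gap between the posts with their undersides at z = 187 mm and z = 1506 mm, flush with the posts' −y face. 7 pickets, each 88 mm wide, 21 mm thick and 1526 mm tall, are fixed to the +y face of the rails with their bottoms at z = 110 mm, spaced across the span with a 203 mm gap after the −x post and between neighbouring pickets, with 204 mm left before the +x post.


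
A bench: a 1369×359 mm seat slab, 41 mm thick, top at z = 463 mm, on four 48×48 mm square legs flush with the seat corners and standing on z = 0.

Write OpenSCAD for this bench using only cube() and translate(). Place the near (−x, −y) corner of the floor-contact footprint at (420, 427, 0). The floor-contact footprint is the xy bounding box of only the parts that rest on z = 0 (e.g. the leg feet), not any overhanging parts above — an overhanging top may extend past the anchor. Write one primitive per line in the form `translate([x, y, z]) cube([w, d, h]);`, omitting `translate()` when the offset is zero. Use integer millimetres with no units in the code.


// leg_h = 463 − 41 = 422
translate([420, 427, 422]) cube([1369, 359, 41]);
translate([420, 427, 0]) cube([48, 48, 422]);
translate([420, 738, 0]) cube([48, 48, 422]);
translate([1741, 427, 0]) cube([48, 48, 422]);
translate([1741, 738, 0]) cube([48, 48, 422]);


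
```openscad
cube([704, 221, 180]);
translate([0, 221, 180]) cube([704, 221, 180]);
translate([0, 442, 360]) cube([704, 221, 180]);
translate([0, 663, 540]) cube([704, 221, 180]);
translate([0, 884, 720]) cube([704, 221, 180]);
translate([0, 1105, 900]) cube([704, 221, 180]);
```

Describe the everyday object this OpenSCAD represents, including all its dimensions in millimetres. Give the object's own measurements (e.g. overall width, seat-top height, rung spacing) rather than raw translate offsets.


A straight staircase of 6 solid steps. Each step is 704 mm wide (x), 221 mm deep (y, the going) and 180 mm tall (the rise). The first step rests on the floor; each subsequent step sits one going further in +y and one rise higher in +z, directly behind and above the previous step with no overlap.


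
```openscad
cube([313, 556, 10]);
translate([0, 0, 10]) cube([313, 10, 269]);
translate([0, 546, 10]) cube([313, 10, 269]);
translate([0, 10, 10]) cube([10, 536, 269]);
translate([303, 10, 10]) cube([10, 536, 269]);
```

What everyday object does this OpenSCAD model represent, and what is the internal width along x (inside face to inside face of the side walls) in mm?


An open box. The internal width is 293 mm.

A 313×556 base slab with four walls standing on it — an open box. The base is 313 mm wide and the walls are 10 mm thick, so the internal width is 313 − 2 × 10 = 293 mm.


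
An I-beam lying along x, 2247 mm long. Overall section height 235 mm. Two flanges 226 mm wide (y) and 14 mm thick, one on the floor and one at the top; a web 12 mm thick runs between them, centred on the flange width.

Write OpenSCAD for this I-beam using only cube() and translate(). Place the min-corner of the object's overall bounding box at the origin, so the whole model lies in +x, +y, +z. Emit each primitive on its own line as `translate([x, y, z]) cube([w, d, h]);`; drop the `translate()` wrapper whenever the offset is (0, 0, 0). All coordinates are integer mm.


cube([2247, 226, 14]);
translate([0, 107, 14]) cube([2247, 12, 207]);
translate([0, 0, 221]) cube([2247, 226, 14]);


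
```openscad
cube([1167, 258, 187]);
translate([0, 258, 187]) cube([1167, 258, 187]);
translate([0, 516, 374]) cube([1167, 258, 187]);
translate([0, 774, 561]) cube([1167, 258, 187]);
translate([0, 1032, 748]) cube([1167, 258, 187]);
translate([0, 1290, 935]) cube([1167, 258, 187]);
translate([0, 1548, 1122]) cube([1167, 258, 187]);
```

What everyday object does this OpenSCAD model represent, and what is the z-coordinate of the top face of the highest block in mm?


A staircase. The total rise is 1309 mm.

7 identical blocks, each offset up and back from the previous — a staircase. Each step is 187 mm tall and there are 7 of them, so the total rise is 7 × 187 = 1309 mm.


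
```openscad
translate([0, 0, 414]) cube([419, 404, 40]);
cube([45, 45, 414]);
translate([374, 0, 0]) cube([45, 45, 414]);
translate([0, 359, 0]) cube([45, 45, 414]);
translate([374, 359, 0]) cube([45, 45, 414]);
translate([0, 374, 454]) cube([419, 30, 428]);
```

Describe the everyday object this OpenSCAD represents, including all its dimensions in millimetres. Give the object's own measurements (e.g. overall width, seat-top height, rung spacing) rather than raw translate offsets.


A chair. The seat is a 419×404×40 mm slab with its top at z = 454 mm, on four 45×45 mm corner legs (flush with the seat edges, standing on z = 0). A flat backrest 30 mm thick, 428 mm tall, spans the full seat width and rises from the seat top along its +y edge, rear face flush with the rear of the seat.


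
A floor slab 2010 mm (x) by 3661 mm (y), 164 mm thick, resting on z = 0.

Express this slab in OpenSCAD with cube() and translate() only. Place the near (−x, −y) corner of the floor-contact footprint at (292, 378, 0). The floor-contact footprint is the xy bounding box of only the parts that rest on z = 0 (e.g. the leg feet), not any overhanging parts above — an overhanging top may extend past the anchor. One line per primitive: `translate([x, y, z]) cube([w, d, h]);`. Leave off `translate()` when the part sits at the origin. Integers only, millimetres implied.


translate([292, 378, 0]) cube([2010, 3661, 164]);


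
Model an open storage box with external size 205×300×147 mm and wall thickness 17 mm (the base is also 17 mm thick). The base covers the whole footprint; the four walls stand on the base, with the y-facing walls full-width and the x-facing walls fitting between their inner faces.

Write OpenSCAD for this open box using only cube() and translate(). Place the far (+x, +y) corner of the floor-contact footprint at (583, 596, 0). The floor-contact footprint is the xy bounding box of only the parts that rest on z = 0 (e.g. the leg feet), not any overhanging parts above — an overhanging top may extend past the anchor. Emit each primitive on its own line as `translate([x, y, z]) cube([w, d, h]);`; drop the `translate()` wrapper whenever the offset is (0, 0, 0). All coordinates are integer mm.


translate([378, 296, 0]) cube([205, 300, 17]);
translate([378, 296, 17]) cube([205, 17, 130]);
translate([378, 579, 17]) cube([205, 17, 130]);
translate([378, 313, 17]) cube([17, 266, 130]);
translate([566, 313, 17]) cube([17, 266, 130]);


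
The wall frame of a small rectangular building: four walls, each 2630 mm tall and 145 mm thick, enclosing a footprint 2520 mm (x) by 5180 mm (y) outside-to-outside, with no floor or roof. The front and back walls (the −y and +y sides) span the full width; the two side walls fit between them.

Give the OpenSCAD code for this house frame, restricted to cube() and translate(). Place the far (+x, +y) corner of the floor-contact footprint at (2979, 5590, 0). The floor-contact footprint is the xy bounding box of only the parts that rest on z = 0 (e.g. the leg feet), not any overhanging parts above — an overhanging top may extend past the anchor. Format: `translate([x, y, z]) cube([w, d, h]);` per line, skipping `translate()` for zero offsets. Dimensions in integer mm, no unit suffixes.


translate([459, 410, 0]) cube([2520, 145, 2630]);
translate([459, 5445, 0]) cube([2520, 145, 2630]);
translate([459, 555, 0]) cube([145, 4890, 2630]);
translate([2834, 555, 0]) cube([145, 4890, 2630]);


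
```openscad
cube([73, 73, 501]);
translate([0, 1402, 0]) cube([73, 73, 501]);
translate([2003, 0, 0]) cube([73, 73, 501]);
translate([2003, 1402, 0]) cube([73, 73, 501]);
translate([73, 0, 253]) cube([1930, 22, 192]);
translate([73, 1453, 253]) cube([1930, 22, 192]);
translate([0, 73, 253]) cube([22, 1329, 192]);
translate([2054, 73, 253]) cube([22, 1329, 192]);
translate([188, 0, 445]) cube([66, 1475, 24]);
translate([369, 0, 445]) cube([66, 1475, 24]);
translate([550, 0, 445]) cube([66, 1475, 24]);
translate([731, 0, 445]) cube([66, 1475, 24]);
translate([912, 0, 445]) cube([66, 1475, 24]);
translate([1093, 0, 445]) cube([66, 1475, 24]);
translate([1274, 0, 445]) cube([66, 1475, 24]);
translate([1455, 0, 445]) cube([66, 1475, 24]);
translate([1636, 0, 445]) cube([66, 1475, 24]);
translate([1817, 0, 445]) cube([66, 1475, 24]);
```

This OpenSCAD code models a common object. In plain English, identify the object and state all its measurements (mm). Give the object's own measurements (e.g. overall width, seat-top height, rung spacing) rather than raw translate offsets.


A bed frame 2076 mm long (x) by 1475 mm wide (y). Four 73×73 mm corner posts, 501 mm tall, at the corners of the footprint. Four rails of 22 mm thickness and 192 mm height run between adjacent posts with their undersides at z = 253 mm, their outer faces flush with the outside of the frame (the two x-running rails run between the posts' inner faces; the two y-running rails run between the posts' inner faces). 10 slats, each 66 mm wide (x) and 24 mm thick, lie across the top of the two x-running rails, running the full 1475 mm width of the frame in y; along x they sit between the end posts with a 115 mm gap after the −x posts and between neighbouring slats, leaving 120 mm before the +x posts.


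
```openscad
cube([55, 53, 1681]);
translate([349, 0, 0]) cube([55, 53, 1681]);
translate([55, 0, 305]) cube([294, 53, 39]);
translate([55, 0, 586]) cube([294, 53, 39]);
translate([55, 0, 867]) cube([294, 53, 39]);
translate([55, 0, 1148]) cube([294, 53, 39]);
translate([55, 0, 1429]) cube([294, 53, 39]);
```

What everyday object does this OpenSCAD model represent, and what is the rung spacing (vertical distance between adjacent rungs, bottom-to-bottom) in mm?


A ladder. The rung spacing is 281 mm.

Two tall 55×53 posts with 5 short bars between them — a ladder. Adjacent rungs sit at z = 305 and z = 586, so the spacing is 586 − 305 = 281 mm.


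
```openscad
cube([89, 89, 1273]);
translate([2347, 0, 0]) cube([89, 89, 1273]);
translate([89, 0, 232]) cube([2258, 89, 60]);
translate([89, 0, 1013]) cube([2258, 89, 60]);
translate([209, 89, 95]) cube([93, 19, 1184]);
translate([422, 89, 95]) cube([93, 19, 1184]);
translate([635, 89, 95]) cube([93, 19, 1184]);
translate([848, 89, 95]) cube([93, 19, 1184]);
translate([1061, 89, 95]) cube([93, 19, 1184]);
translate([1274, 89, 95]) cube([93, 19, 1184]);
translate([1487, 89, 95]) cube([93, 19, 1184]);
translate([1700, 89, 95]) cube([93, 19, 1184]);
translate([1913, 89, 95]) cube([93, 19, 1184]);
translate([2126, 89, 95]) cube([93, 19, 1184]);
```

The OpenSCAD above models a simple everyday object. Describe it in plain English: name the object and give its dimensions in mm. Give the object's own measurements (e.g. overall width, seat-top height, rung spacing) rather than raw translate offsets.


A fence section. Two 89×89 mm posts, 1273 mm tall, stand on the floor with a clear span of 2258 mm between their inner faces. Two horizontal rails of 89×60 mm section span the gap between the posts with their undersides at z = 232 mm and z = 1013 mm, flush with the posts' −y face. 10 pickets, each 93 mm wide, 19 mm thick and 1184 mm tall, are fixed to the +y face of the rails with their bottoms at z = 95 mm, spaced across the span with a 120 mm gap after the −x post and between neighbouring pickets, with 128 mm left before the +x post.


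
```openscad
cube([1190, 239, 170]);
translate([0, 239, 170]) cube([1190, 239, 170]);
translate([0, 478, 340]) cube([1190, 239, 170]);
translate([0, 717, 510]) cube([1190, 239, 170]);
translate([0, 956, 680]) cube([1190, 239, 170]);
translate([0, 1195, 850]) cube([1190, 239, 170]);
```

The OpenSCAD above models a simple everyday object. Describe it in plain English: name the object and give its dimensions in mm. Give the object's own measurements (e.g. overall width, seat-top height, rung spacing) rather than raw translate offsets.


A straight staircase of 6 solid steps. Each step is 1190 mm wide (x), 239 mm deep (y, the going) and 170 mm tall (the rise). The first step rests on the floor; each subsequent step sits one going further in +y and one rise higher in +z, directly behind and above the previous step with no overlap.


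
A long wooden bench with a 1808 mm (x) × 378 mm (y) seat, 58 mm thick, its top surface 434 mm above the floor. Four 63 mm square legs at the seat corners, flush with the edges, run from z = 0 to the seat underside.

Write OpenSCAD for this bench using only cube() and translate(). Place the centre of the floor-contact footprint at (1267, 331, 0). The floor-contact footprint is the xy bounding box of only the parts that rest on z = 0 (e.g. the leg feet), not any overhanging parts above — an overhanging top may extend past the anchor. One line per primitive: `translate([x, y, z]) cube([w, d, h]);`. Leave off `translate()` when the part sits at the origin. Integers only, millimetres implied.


translate([363, 142, 376]) cube([1808, 378, 58]);
translate([363, 142, 0]) cube([63, 63, 376]);
translate([363, 457, 0]) cube([63, 63, 376]);
translate([2108, 142, 0]) cube([63, 63, 376]);
translate([2108, 457, 0]) cube([63, 63, 376]);


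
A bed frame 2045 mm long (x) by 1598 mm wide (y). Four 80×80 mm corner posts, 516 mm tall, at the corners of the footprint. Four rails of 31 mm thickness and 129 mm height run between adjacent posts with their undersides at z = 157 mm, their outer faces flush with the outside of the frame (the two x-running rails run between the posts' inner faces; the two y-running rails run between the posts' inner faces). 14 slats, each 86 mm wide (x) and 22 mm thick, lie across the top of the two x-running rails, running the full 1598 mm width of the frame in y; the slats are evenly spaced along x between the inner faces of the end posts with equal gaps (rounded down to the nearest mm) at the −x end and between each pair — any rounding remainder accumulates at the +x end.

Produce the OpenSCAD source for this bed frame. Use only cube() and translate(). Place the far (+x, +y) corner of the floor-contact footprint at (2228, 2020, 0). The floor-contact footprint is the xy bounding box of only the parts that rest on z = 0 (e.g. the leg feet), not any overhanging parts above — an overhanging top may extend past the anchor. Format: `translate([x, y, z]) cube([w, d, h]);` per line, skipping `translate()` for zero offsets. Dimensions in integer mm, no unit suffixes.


translate([183, 422, 0]) cube([80, 80, 516]);
translate([183, 1940, 0]) cube([80, 80, 516]);
translate([2148, 422, 0]) cube([80, 80, 516]);
translate([2148, 1940, 0]) cube([80, 80, 516]);
translate([263, 422, 157]) cube([1885, 31, 129]);
translate([263, 1989, 157]) cube([1885, 31, 129]);
translate([183, 502, 157]) cube([31, 1438, 129]);
translate([2197, 502, 157]) cube([31, 1438, 129]);
translate([308, 422, 286]) cube([86, 1598, 22]);
translate([439, 422, 286]) cube([86, 1598, 22]);
translate([570, 422, 286]) cube([86, 1598, 22]);
translate([701, 422, 286]) cube([86, 1598, 22]);
translate([832, 422, 286]) cube([86, 1598, 22]);
translate([963, 422, 286]) cube([86, 1598, 22]);
translate([1094, 422, 286]) cube([86, 1598, 22]);
translate([1225, 422, 286]) cube([86, 1598, 22]);
translate([1356, 422, 286]) cube([86, 1598, 22]);
translate([1487, 422, 286]) cube([86, 1598, 22]);
translate([1618, 422, 286]) cube([86, 1598, 22]);
translate([1749, 422, 286]) cube([86, 1598, 22]);
translate([1880, 422, 286]) cube([86, 1598, 22]);
translate([2011, 422, 286]) cube([86, 1598, 22]);


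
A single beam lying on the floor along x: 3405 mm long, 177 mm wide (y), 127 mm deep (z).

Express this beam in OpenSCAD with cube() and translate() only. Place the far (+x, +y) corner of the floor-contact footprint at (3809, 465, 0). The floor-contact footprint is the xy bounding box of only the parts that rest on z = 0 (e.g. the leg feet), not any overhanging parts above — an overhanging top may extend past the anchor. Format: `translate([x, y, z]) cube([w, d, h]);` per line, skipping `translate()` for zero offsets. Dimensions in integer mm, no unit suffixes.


translate([404, 288, 0]) cube([3405, 177, 127]);


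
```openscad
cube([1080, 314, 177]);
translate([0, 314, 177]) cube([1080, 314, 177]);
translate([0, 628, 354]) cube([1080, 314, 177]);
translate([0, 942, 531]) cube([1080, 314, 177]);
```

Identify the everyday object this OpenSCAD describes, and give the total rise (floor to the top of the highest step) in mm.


A staircase. The total rise is 708 mm.

4 identical blocks, each offset up and back from the previous — a staircase. Each step is 177 mm tall and there are 4 of them, so the total rise is 4 × 177 = 708 mm.


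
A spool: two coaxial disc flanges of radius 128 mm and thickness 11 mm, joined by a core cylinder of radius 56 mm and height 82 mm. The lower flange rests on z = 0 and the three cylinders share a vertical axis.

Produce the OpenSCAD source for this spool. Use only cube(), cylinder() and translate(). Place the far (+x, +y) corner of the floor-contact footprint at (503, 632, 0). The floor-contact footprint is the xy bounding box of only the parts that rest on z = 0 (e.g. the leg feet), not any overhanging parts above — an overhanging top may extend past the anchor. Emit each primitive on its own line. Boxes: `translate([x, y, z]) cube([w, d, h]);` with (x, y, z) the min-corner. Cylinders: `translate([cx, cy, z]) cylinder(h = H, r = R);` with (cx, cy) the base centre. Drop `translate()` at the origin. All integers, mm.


translate([375, 504, 0]) cylinder(h = 11, r = 128);
translate([375, 504, 11]) cylinder(h = 82, r = 56);
translate([375, 504, 93]) cylinder(h = 11, r = 128);


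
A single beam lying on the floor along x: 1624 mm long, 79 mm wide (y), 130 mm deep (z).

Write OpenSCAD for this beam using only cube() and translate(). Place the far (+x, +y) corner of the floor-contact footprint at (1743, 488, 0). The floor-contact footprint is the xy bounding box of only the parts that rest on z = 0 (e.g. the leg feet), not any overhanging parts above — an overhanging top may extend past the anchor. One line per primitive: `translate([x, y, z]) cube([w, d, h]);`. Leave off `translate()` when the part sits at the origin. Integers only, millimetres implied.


translate([119, 409, 0]) cube([1624, 79, 130]);


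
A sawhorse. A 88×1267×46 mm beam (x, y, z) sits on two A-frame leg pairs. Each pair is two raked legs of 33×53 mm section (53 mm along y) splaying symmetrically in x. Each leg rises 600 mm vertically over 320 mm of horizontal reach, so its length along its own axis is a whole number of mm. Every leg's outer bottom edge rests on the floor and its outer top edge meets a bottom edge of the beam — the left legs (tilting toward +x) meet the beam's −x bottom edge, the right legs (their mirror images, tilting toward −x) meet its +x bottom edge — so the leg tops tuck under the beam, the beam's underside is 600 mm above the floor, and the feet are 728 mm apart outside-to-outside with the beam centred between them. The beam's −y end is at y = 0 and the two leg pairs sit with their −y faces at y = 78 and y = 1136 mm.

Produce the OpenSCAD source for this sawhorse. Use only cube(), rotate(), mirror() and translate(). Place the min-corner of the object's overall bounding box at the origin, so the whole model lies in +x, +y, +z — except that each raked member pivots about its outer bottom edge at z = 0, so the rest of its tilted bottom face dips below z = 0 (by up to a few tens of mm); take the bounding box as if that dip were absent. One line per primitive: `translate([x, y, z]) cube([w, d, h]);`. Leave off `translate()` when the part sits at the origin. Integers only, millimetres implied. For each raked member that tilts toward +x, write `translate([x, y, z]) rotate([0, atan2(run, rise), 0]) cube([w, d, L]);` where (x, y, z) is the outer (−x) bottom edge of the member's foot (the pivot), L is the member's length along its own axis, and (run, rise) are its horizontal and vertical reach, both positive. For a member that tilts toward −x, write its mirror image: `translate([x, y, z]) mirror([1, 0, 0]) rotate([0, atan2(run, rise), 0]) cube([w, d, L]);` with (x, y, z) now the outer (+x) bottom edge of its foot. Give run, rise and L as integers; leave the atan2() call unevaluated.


translate([320, 0, 600]) cube([88, 1267, 46]);
translate([0, 78, 0]) rotate([0, atan2(320, 600), 0]) cube([33, 53, 680]);
translate([728, 78, 0]) mirror([1, 0, 0]) rotate([0, atan2(320, 600), 0]) cube([33, 53, 680]);
translate([0, 1136, 0]) rotate([0, atan2(320, 600), 0]) cube([33, 53, 680]);
translate([728, 1136, 0]) mirror([1, 0, 0]) rotate([0, atan2(320, 600), 0]) cube([33, 53, 680]);
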